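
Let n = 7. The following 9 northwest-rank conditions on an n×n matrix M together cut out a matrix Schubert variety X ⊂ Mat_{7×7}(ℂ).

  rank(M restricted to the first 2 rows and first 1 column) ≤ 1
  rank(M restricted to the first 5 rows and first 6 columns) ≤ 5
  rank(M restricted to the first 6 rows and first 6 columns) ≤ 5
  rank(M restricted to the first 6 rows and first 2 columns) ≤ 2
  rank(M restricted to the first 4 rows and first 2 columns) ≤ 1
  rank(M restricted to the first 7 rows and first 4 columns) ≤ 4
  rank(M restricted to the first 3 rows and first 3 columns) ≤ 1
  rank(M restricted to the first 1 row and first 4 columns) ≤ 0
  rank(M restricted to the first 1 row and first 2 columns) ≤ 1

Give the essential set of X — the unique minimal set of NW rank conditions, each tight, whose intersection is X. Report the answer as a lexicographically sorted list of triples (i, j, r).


Recovering R(i,j) via the rank-extension bound from the 9 conditions:

  0 0 0 0 1 1 1
  1 1 1 1 2 2 2
  1 1 1 2 3 3 3
  1 1 2 3 4 4 4
  1 2 3 4 5 5 5
  1 2 3 4 5 5 6
  1 2 3 4 5 6 7

hence w(1..7) = (5, 1, 4, 3, 2, 7, 6).

D(w) has 8 cells with 4 SE-corners; essential set:

[(1, 4, 0), (3, 3, 1), (4, 2, 1), (6, 6, 5)]


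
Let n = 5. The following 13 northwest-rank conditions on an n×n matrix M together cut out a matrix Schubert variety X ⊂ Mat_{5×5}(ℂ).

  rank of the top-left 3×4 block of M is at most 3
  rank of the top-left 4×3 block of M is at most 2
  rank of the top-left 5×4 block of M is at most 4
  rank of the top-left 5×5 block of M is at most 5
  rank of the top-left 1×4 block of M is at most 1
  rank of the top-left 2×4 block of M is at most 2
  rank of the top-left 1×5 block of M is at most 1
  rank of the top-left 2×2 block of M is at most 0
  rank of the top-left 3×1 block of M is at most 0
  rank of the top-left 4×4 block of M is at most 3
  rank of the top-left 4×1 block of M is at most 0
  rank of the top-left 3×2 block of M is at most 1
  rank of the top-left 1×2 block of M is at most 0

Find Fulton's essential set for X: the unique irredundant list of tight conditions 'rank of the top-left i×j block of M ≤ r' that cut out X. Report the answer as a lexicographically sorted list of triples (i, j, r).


Recovering R(i,j) via the rank-extension bound from the 13 conditions:

  row 1: 0 | 0 | 1 | 1 | 1
  row 2: 0 | 0 | 1 | 2 | 2
  row 3: 0 | 1 | 2 | 3 | 3
  row 4: 0 | 1 | 2 | 3 | 4
  row 5: 1 | 2 | 3 | 4 | 5

so w = (3, 4, 2, 5, 1).

ℓ(w)=6; the 2 essential cells (i,j,r):

[(2, 2, 0), (4, 1, 0)]


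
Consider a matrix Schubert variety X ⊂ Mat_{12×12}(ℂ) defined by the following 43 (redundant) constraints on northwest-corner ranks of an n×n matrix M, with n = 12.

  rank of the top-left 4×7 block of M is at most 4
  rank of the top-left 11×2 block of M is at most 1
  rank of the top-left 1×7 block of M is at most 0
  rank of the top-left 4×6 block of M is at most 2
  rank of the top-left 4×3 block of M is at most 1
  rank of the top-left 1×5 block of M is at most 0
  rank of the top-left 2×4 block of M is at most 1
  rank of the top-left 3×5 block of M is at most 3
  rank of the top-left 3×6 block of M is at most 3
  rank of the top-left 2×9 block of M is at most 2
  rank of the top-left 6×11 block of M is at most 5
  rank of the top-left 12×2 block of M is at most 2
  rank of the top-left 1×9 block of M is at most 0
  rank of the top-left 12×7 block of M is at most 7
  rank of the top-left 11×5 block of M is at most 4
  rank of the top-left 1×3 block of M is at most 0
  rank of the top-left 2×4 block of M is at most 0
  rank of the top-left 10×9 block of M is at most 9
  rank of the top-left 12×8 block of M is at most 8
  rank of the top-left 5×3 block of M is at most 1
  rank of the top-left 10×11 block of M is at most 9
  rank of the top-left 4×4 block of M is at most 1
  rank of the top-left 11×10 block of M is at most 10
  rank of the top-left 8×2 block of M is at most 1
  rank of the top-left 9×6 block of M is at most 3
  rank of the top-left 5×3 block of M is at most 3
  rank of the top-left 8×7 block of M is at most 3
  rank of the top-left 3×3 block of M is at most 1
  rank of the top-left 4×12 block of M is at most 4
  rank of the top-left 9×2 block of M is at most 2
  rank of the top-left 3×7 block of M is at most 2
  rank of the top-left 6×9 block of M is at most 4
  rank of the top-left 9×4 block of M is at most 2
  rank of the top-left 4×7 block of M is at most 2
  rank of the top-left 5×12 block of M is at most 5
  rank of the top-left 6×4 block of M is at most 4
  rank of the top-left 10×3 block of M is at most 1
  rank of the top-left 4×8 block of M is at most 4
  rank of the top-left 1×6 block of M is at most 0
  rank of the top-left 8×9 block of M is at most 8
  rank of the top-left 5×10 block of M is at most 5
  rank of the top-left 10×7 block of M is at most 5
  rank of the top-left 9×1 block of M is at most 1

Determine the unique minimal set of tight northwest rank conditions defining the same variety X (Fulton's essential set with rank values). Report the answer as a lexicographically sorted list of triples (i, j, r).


Reconstructing r_w from the 43 given conditions:

  0  0  0  0  0  0  0  0  0  1  1  1
  0  0  0  0  1  1  1  1  1  2  2  2
  1  1  1  1  2  2  2  2  2  3  3  3
  1  1  1  1  2  2  2  3  3  4  4  4
  1  1  1  2  3  3  3  4  4  5  5  5
  1  1  1  2  3  3  3  4  4  5  5  6
  1  1  1  2  3  3  3  4  5  6  6  7
  1  1  1  2  3  3  3  4  5  6  7  8
  1  1  1  2  3  3  4  5  6  7  8  9
  1  1  1  2  3  4  5  6  7  8  9  10
  1  1  2  3  4  5  6  7  8  9  10  11
  1  2  3  4  5  6  7  8  9  10  11  12

giving w = (10, 5, 1, 8, 4, 12, 9, 11, 7, 6, 3, 2) via Δ²R.

D(w) has 40 cells with 10 SE-corners; essential set:

[(1, 9, 0), (2, 4, 0), (4, 4, 1), (4, 7, 2), (6, 9, 4), (6, 11, 5), (8, 7, 3), (9, 6, 3), (10, 3, 1), (11, 2, 1)]


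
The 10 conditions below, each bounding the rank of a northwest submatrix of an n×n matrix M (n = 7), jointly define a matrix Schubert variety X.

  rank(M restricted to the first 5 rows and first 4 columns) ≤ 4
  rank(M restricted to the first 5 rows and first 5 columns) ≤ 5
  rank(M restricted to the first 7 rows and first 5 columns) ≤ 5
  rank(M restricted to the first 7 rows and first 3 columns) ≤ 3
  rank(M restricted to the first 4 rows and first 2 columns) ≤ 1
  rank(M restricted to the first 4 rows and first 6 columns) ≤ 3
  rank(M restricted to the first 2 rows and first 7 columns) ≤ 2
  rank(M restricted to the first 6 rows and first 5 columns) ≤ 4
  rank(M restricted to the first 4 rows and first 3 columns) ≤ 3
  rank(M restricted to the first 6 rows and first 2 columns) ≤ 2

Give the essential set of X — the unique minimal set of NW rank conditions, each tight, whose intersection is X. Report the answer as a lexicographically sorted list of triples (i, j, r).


Recovering R(i,j) via the rank-extension bound from the 10 conditions:

  1 1 1 1 1 1 1
  1 1 2 2 2 2 2
  1 1 2 3 3 3 3
  1 1 2 3 3 3 4
  1 2 3 4 4 4 5
  1 2 3 4 4 5 6
  1 2 3 4 5 6 7

hence w(1..7) = (1, 3, 4, 7, 2, 6, 5).

Rothe diagram D(w) (6 cells), 3 SE-corners (essential conditions):

[(4, 2, 1), (4, 6, 3), (6, 5, 4)]


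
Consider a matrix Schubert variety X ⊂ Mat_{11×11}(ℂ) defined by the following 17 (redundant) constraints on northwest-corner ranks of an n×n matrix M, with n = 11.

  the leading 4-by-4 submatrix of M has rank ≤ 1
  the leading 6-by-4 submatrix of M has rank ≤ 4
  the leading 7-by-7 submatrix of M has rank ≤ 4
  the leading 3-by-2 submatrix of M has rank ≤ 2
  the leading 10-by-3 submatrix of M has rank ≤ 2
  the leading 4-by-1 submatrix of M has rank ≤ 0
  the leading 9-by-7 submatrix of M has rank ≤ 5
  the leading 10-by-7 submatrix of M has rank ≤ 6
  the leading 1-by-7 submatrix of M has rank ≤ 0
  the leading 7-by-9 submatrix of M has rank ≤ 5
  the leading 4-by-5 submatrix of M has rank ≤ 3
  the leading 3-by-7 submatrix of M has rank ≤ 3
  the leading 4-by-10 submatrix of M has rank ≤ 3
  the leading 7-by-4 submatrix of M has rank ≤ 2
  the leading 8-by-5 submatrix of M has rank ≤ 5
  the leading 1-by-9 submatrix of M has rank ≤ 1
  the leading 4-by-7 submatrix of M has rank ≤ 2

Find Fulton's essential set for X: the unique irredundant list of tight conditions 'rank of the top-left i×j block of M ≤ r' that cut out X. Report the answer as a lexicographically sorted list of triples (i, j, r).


Recovering R(i,j) via the rank-extension bound from the 17 conditions:

  i=1: 0 0 0 0 0 0 0 1 1 1 1
  i=2: 0 1 1 1 1 1 1 2 2 2 2
  i=3: 0 1 1 1 2 2 2 3 3 3 3
  i=4: 0 1 1 1 2 2 2 3 3 3 4
  i=5: 1 2 2 2 3 3 3 4 4 4 5
  i=6: 1 2 2 2 3 4 4 5 5 5 6
  i=7: 1 2 2 2 3 4 4 5 5 6 7
  i=8: 1 2 2 3 4 5 5 6 6 7 8
  i=9: 1 2 2 3 4 5 5 6 7 8 9
  i=10: 1 2 2 3 4 5 6 7 8 9 10
  i=11: 1 2 3 4 5 6 7 8 9 10 11

giving w = (8, 2, 5, 11, 1, 6, 10, 4, 9, 7, 3) via Δ²R.

|D(w)|=28, |Ess(w)|=10:

[(1, 7, 0), (4, 1, 0), (4, 4, 1), (4, 7, 2), (4, 10, 3), (7, 4, 2), (7, 7, 4), (7, 9, 5), (9, 7, 5), (10, 3, 2)]


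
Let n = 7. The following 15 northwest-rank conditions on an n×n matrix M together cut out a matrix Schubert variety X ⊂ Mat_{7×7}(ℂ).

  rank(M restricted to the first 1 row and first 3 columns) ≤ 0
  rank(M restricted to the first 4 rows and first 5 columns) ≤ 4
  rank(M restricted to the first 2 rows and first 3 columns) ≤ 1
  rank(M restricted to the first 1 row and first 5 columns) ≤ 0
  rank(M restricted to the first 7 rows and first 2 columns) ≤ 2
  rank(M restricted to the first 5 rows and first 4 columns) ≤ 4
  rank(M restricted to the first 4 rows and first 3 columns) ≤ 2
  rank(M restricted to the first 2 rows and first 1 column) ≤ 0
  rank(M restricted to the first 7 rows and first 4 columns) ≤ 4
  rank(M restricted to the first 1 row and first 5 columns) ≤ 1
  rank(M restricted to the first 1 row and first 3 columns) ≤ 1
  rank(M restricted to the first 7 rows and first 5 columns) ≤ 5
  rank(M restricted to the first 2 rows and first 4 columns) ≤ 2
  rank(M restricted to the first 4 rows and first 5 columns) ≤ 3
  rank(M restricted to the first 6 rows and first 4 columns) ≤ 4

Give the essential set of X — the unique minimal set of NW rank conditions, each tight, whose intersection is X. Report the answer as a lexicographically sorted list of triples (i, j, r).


Recovering R(i,j) via the rank-extension bound from the 15 conditions:

  R[1]: 0  0  0  0  0  1  1
  R[2]: 0  1  1  1  1  2  2
  R[3]: 1  2  2  2  2  3  3
  R[4]: 1  2  2  3  3  4  4
  R[5]: 1  2  3  4  4  5  5
  R[6]: 1  2  3  4  5  6  6
  R[7]: 1  2  3  4  5  6  7

second differences of R give the permutation w = (6, 2, 1, 4, 3, 5, 7).

Fulton essential set (3 of the 7 Rothe cells):

[(1, 5, 0), (2, 1, 0), (4, 3, 2)]


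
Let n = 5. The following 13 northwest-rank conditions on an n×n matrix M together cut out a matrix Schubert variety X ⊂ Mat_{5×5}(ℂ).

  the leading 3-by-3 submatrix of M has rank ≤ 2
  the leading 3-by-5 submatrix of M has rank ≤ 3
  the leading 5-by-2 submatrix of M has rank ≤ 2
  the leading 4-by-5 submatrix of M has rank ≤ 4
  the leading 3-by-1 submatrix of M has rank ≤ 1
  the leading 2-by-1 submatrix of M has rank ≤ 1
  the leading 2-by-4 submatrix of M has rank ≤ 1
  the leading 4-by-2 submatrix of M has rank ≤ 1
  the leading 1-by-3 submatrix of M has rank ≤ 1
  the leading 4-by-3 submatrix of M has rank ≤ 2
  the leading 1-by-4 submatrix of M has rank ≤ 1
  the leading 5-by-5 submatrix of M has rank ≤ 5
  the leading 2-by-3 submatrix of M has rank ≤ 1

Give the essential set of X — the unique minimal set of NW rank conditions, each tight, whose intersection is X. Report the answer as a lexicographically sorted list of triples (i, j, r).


Rank table r_w(5×5) implied by the 13 constraints:

  row 1: 1  1  1  1  1
  row 2: 1  1  1  1  2
  row 3: 1  1  2  2  3
  row 4: 1  1  2  3  4
  row 5: 1  2  3  4  5

giving w = (1, 5, 3, 4, 2) via Δ²R.

Rothe diagram D(w) (5 cells), 2 SE-corners (essential conditions):

[(2, 4, 1), (4, 2, 1)]


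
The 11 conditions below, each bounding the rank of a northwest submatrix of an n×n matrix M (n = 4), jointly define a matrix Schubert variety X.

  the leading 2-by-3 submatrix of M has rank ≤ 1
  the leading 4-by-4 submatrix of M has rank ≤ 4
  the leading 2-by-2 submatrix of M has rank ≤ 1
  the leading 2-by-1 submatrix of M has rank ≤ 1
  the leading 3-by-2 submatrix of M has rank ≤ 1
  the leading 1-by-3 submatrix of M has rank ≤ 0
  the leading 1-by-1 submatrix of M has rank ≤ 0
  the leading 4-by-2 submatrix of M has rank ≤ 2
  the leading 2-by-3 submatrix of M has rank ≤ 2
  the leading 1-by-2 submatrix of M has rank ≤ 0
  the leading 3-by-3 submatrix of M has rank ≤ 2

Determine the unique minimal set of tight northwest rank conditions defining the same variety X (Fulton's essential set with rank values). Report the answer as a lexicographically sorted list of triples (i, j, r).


The tightest implied rank at each (i,j), from the 11 conditions:

  i=1: 0 0 0 1
  i=2: 1 1 1 2
  i=3: 1 1 2 3
  i=4: 1 2 3 4

reading off 1-entries of Δ²R: w = (4, 1, 3, 2).

Fulton essential set (2 of the 4 Rothe cells):

[(1, 3, 0), (3, 2, 1)]


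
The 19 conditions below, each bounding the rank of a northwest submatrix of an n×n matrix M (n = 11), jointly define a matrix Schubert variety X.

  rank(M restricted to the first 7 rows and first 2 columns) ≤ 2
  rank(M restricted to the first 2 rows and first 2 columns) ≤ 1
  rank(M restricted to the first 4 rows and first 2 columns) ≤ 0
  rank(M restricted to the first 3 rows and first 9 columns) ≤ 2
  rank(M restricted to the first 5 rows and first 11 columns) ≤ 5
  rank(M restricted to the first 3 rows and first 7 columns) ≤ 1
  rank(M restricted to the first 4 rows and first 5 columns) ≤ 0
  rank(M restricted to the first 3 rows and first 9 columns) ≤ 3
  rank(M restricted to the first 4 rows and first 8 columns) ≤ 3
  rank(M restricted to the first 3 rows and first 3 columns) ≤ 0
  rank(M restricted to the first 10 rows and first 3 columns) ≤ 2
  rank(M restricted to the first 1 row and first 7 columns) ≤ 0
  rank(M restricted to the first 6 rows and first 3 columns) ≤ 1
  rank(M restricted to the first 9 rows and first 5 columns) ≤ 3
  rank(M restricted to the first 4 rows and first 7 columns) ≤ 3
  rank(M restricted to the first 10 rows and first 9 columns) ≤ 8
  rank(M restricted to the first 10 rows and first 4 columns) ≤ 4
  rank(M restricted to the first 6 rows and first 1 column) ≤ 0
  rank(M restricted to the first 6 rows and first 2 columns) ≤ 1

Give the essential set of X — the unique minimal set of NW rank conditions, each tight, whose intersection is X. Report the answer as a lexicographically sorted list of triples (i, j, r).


Computing R[i][j] = min implied NW-rank bound (n=11, 19 conditions):

  R[1]: 0  0  0  0  0  0  0  1  1  1  1
  R[2]: 0  0  0  0  0  1  1  2  2  2  2
  R[3]: 0  0  0  0  0  1  1  2  2  3  3
  R[4]: 0  0  0  0  0  1  2  3  3  4  4
  R[5]: 0  1  1  1  1  2  3  4  4  5  5
  R[6]: 0  1  1  2  2  3  4  5  5  6  6
  R[7]: 1  2  2  3  3  4  5  6  6  7  7
  R[8]: 1  2  2  3  3  4  5  6  7  8  8
  R[9]: 1  2  2  3  3  4  5  6  7  8  9
  R[10]: 1  2  2  3  4  5  6  7  8  9  10
  R[11]: 1  2  3  4  5  6  7  8  9  10  11

reading off 1-entries of Δ²R: w = (8, 6, 10, 7, 2, 4, 1, 9, 11, 5, 3).

8 SE-corners of the 32-cell Rothe diagram give Ess(w):

[(1, 7, 0), (3, 7, 1), (3, 9, 2), (4, 5, 0), (6, 1, 0), (6, 3, 1), (9, 5, 3), (10, 3, 2)]


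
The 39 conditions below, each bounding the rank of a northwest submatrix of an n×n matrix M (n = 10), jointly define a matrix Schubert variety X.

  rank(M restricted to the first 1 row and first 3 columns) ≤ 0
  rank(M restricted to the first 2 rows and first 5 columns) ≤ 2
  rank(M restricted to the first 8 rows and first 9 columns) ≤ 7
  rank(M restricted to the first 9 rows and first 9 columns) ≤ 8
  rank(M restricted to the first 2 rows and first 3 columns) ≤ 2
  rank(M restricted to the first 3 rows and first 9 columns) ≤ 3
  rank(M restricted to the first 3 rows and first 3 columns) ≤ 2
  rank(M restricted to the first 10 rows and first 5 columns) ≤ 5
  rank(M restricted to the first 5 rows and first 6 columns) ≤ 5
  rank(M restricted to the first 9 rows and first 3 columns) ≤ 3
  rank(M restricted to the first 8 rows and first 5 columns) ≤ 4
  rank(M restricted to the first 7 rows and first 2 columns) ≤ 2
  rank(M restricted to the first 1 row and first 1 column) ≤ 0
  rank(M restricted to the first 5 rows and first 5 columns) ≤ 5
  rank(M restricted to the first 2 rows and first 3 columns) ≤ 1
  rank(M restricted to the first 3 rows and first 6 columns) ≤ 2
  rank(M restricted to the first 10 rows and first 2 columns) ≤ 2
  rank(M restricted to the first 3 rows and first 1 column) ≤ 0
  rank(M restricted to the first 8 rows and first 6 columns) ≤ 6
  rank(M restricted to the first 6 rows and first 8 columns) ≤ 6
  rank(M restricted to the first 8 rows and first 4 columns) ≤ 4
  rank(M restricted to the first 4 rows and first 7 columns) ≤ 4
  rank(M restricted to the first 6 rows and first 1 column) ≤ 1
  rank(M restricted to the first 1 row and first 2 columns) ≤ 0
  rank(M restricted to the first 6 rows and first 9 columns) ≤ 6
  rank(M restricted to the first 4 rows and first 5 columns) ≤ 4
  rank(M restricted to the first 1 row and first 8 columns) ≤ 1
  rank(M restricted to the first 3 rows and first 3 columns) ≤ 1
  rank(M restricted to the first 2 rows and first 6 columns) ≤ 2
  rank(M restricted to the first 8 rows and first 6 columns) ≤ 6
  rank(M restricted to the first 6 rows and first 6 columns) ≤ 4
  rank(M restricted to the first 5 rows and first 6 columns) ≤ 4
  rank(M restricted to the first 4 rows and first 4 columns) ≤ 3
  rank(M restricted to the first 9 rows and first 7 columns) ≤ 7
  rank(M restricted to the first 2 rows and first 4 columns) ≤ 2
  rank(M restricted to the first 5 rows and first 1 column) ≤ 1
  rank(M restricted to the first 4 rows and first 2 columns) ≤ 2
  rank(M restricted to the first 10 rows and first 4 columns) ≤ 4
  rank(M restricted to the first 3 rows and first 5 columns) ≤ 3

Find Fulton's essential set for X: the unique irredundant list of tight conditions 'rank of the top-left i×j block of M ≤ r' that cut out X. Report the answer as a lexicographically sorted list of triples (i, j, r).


Reconstructing r_w from the 39 given conditions:

  i=1: 0 | 0 | 0 | 1 | 1 | 1 | 1 | 1 | 1 | 1
  i=2: 0 | 1 | 1 | 2 | 2 | 2 | 2 | 2 | 2 | 2
  i=3: 0 | 1 | 1 | 2 | 2 | 2 | 3 | 3 | 3 | 3
  i=4: 1 | 2 | 2 | 3 | 3 | 3 | 4 | 4 | 4 | 4
  i=5: 1 | 2 | 3 | 4 | 4 | 4 | 5 | 5 | 5 | 5
  i=6: 1 | 2 | 3 | 4 | 4 | 4 | 5 | 6 | 6 | 6
  i=7: 1 | 2 | 3 | 4 | 4 | 5 | 6 | 7 | 7 | 7
  i=8: 1 | 2 | 3 | 4 | 4 | 5 | 6 | 7 | 7 | 8
  i=9: 1 | 2 | 3 | 4 | 5 | 6 | 7 | 8 | 8 | 9
  i=10: 1 | 2 | 3 | 4 | 5 | 6 | 7 | 8 | 9 | 10

so w = (4, 2, 7, 1, 3, 8, 6, 10, 5, 9).

7 SE-corners of the 13-cell Rothe diagram give Ess(w):

[(1, 3, 0), (3, 1, 0), (3, 3, 1), (3, 6, 2), (6, 6, 4), (8, 5, 4), (8, 9, 7)]


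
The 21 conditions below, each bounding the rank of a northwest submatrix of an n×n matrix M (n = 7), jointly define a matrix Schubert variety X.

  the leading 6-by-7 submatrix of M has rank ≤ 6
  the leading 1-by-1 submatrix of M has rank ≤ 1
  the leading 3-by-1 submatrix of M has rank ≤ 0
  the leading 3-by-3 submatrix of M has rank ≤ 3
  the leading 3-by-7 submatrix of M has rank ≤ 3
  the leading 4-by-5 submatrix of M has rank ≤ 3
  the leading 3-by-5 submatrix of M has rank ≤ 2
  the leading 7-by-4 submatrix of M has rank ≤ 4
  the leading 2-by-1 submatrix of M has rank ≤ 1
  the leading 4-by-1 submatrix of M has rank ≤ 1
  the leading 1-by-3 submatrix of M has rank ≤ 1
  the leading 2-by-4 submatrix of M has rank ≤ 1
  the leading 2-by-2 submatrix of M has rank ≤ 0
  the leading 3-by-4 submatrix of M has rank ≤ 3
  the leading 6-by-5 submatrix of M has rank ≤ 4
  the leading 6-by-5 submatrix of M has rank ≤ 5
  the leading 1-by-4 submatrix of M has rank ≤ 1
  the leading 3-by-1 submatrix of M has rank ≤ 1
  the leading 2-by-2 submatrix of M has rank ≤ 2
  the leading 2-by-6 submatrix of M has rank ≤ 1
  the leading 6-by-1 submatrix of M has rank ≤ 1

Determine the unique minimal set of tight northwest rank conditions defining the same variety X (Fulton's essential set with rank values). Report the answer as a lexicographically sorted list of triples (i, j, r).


Propagating the 21 rank bounds to every northwest block:

  row 1: 0  0  1  1  1  1  1
  row 2: 0  0  1  1  1  1  2
  row 3: 0  1  2  2  2  2  3
  row 4: 1  2  3  3  3  3  4
  row 5: 1  2  3  4  4  4  5
  row 6: 1  2  3  4  4  5  6
  row 7: 1  2  3  4  5  6  7

reading off 1-entries of Δ²R: w = (3, 7, 2, 1, 4, 6, 5).

4 SE-corners of the 9-cell Rothe diagram give Ess(w):

[(2, 2, 0), (2, 6, 1), (3, 1, 0), (6, 5, 4)]


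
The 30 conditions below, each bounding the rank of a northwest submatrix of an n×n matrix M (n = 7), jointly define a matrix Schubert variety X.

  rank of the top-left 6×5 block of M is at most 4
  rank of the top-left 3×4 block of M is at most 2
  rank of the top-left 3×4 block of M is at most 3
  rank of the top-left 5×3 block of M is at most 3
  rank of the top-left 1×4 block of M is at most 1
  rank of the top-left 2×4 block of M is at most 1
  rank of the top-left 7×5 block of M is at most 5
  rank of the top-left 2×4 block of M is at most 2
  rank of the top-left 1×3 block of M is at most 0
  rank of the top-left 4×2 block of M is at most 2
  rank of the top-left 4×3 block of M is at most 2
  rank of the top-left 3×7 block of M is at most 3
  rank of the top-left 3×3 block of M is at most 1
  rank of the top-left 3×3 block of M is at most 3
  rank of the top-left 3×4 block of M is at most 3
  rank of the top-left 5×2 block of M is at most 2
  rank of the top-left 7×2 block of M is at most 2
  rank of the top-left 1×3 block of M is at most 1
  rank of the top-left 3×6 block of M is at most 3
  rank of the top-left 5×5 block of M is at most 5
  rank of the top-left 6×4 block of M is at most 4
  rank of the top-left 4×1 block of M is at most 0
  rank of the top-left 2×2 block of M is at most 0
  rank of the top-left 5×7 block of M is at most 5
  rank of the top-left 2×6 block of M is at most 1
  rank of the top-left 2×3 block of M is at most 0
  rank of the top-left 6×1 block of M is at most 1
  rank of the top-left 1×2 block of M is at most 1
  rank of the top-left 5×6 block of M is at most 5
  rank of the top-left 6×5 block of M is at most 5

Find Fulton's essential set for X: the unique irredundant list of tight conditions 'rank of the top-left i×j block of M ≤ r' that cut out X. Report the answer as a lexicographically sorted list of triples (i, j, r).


Reconstructing r_w from the 30 given conditions:

  i=1: 0 | 0 | 0 | 1 | 1 | 1 | 1
  i=2: 0 | 0 | 0 | 1 | 1 | 1 | 2
  i=3: 0 | 1 | 1 | 2 | 2 | 2 | 3
  i=4: 0 | 1 | 2 | 3 | 3 | 3 | 4
  i=5: 1 | 2 | 3 | 4 | 4 | 4 | 5
  i=6: 1 | 2 | 3 | 4 | 4 | 5 | 6
  i=7: 1 | 2 | 3 | 4 | 5 | 6 | 7

giving w = (4, 7, 2, 3, 1, 6, 5) via Δ²R.

D(w) has 11 cells with 4 SE-corners; essential set:

[(2, 3, 0), (2, 6, 1), (4, 1, 0), (6, 5, 4)]


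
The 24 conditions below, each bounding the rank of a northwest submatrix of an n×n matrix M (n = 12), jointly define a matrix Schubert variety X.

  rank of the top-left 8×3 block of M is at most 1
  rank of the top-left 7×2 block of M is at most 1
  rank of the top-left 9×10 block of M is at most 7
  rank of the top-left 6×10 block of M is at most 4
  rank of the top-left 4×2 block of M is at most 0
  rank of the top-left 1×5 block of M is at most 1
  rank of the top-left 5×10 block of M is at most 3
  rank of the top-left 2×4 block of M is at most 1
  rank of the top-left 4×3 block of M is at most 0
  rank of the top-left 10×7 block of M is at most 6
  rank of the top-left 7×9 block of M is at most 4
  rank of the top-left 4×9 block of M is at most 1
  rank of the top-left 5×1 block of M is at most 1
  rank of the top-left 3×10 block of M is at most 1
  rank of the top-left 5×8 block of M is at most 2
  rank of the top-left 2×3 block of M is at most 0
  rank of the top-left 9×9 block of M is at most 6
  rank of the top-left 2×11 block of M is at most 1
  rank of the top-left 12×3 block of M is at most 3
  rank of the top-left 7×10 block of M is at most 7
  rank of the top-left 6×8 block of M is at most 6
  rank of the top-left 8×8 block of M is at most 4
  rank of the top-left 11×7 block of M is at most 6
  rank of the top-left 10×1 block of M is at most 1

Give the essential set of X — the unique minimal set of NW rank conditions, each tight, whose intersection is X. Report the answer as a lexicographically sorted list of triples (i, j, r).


Rank table r_w(12×12) implied by the 24 constraints:

  i=1: 0, 0, 0, 1, 1, 1, 1, 1, 1, 1, 1, 1
  i=2: 0, 0, 0, 1, 1, 1, 1, 1, 1, 1, 1, 2
  i=3: 0, 0, 0, 1, 1, 1, 1, 1, 1, 1, 2, 3
  i=4: 0, 0, 0, 1, 1, 1, 1, 1, 1, 2, 3, 4
  i=5: 1, 1, 1, 2, 2, 2, 2, 2, 2, 3, 4, 5
  i=6: 1, 1, 1, 2, 3, 3, 3, 3, 3, 4, 5, 6
  i=7: 1, 1, 1, 2, 3, 4, 4, 4, 4, 5, 6, 7
  i=8: 1, 1, 1, 2, 3, 4, 4, 4, 5, 6, 7, 8
  i=9: 1, 2, 2, 3, 4, 5, 5, 5, 6, 7, 8, 9
  i=10: 1, 2, 3, 4, 5, 6, 6, 6, 7, 8, 9, 10
  i=11: 1, 2, 3, 4, 5, 6, 6, 7, 8, 9, 10, 11
  i=12: 1, 2, 3, 4, 5, 6, 7, 8, 9, 10, 11, 12

so w = (4, 12, 11, 10, 1, 5, 6, 9, 2, 3, 8, 7).

ℓ(w)=39; the 7 essential cells (i,j,r):

[(2, 11, 1), (3, 10, 1), (4, 3, 0), (4, 9, 1), (8, 3, 1), (8, 8, 4), (11, 7, 6)]


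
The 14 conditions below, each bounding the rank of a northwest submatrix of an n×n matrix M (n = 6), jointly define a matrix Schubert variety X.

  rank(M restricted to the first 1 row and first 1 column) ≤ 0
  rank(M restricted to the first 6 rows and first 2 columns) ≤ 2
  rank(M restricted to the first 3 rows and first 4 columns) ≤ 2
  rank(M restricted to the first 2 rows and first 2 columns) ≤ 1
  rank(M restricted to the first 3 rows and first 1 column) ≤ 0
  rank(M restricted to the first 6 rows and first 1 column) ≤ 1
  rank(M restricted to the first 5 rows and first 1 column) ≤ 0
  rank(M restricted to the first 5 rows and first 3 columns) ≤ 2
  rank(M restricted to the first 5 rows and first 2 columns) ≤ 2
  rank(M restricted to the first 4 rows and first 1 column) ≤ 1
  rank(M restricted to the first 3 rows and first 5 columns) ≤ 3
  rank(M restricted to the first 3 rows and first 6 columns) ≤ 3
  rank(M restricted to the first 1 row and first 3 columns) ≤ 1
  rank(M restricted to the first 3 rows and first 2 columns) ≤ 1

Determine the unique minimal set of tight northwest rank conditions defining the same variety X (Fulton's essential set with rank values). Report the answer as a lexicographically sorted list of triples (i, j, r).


Rank table r_w(6×6) implied by the 14 constraints:

  R[1]: 0 1 1 1 1 1
  R[2]: 0 1 2 2 2 2
  R[3]: 0 1 2 2 3 3
  R[4]: 0 1 2 3 4 4
  R[5]: 0 1 2 3 4 5
  R[6]: 1 2 3 4 5 6

so w = (2, 3, 5, 4, 6, 1).

2 SE-corners of the 6-cell Rothe diagram give Ess(w):

[(3, 4, 2), (5, 1, 0)]


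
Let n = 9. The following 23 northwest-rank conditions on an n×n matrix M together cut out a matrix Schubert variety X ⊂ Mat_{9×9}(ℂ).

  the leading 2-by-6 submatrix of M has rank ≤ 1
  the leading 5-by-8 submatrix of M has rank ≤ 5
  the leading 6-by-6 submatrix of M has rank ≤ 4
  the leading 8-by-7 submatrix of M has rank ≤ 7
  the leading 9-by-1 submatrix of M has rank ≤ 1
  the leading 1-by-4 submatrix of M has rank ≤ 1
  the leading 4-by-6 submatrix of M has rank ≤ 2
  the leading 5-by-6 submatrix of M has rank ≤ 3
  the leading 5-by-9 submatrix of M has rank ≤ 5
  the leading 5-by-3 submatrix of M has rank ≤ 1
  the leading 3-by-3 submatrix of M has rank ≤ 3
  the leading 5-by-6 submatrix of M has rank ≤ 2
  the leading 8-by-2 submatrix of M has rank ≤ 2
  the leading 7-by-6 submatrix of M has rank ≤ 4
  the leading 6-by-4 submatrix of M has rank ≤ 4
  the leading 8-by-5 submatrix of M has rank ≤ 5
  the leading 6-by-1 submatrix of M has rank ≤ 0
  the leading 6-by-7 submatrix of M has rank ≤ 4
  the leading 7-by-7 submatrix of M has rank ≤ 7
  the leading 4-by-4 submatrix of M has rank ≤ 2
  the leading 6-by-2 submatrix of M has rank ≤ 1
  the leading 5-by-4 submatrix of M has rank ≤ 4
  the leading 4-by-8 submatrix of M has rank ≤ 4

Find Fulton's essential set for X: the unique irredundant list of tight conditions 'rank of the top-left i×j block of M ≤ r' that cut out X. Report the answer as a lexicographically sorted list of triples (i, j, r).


The tightest implied rank at each (i,j), from the 23 conditions:

  0 | 1 | 1 | 1 | 1 | 1 | 1 | 1 | 1
  0 | 1 | 1 | 1 | 1 | 1 | 2 | 2 | 2
  0 | 1 | 1 | 2 | 2 | 2 | 3 | 3 | 3
  0 | 1 | 1 | 2 | 2 | 2 | 3 | 4 | 4
  0 | 1 | 1 | 2 | 2 | 2 | 3 | 4 | 5
  0 | 1 | 2 | 3 | 3 | 3 | 4 | 5 | 6
  1 | 2 | 3 | 4 | 4 | 4 | 5 | 6 | 7
  1 | 2 | 3 | 4 | 5 | 5 | 6 | 7 | 8
  1 | 2 | 3 | 4 | 5 | 6 | 7 | 8 | 9

second differences of R give the permutation w = (2, 7, 4, 8, 9, 3, 1, 5, 6).

ℓ(w)=17; the 4 essential cells (i,j,r):

[(2, 6, 1), (5, 3, 1), (5, 6, 2), (6, 1, 0)]


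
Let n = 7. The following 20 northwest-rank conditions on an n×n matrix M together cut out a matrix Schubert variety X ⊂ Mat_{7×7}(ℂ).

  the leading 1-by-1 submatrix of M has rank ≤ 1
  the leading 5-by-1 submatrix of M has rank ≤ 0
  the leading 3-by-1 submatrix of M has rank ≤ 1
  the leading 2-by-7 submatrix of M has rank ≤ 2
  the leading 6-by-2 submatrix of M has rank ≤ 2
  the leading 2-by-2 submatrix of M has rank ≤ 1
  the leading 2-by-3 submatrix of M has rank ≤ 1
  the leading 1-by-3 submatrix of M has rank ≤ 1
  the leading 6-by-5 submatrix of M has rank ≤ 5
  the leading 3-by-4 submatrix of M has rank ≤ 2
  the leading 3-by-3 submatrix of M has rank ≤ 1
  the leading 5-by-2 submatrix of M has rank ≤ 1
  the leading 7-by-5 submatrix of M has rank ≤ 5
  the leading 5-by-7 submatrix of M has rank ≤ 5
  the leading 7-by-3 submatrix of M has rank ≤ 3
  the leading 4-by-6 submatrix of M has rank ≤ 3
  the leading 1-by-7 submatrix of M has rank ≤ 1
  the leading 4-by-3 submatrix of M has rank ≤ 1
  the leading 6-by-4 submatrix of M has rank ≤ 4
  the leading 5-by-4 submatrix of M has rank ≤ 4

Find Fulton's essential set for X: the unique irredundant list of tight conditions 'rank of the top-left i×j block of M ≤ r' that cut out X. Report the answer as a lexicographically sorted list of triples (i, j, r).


Rank table r_w(7×7) implied by the 20 constraints:

  i=1: 0 | 1 | 1 | 1 | 1 | 1 | 1
  i=2: 0 | 1 | 1 | 2 | 2 | 2 | 2
  i=3: 0 | 1 | 1 | 2 | 3 | 3 | 3
  i=4: 0 | 1 | 1 | 2 | 3 | 3 | 4
  i=5: 0 | 1 | 2 | 3 | 4 | 4 | 5
  i=6: 1 | 2 | 3 | 4 | 5 | 5 | 6
  i=7: 1 | 2 | 3 | 4 | 5 | 6 | 7

the unique w with this rank table is (2, 4, 5, 7, 3, 1, 6).

3 SE-corners of the 9-cell Rothe diagram give Ess(w):

[(4, 3, 1), (4, 6, 3), (5, 1, 0)]


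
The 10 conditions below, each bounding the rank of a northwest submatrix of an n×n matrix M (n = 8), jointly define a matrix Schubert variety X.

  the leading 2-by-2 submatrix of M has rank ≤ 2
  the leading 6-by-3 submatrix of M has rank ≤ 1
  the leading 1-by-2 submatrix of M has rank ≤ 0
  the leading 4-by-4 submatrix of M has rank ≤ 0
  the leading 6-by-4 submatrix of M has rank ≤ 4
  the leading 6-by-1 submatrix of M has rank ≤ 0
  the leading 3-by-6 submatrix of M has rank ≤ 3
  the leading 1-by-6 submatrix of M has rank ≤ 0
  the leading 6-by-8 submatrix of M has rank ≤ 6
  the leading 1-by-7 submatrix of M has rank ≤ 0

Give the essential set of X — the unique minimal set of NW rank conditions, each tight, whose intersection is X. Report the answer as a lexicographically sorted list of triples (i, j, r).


Recovering R(i,j) via the rank-extension bound from the 10 conditions:

  row 1: 0 | 0 | 0 | 0 | 0 | 0 | 0 | 1
  row 2: 0 | 0 | 0 | 0 | 1 | 1 | 1 | 2
  row 3: 0 | 0 | 0 | 0 | 1 | 2 | 2 | 3
  row 4: 0 | 0 | 0 | 0 | 1 | 2 | 3 | 4
  row 5: 0 | 1 | 1 | 1 | 2 | 3 | 4 | 5
  row 6: 0 | 1 | 1 | 2 | 3 | 4 | 5 | 6
  row 7: 1 | 2 | 2 | 3 | 4 | 5 | 6 | 7
  row 8: 1 | 2 | 3 | 4 | 5 | 6 | 7 | 8

reading off 1-entries of Δ²R: w = (8, 5, 6, 7, 2, 4, 1, 3).

D(w) has 22 cells with 4 SE-corners; essential set:

[(1, 7, 0), (4, 4, 0), (6, 1, 0), (6, 3, 1)]


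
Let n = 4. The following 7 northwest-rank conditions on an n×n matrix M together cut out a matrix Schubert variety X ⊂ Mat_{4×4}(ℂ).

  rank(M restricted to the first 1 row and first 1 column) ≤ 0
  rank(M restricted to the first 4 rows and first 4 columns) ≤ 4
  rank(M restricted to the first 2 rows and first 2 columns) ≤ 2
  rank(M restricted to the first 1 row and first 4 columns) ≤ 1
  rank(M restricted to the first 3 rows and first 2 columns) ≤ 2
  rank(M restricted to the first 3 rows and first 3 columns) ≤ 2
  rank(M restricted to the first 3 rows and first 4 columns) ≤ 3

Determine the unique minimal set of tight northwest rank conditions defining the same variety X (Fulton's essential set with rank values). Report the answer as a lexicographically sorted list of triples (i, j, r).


Propagating the 7 rank bounds to every northwest block:

  R[1]: 0 | 1 | 1 | 1
  R[2]: 1 | 2 | 2 | 2
  R[3]: 1 | 2 | 2 | 3
  R[4]: 1 | 2 | 3 | 4

the unique w with this rank table is (2, 1, 4, 3).

ℓ(w)=2; the 2 essential cells (i,j,r):

[(1, 1, 0), (3, 3, 2)]


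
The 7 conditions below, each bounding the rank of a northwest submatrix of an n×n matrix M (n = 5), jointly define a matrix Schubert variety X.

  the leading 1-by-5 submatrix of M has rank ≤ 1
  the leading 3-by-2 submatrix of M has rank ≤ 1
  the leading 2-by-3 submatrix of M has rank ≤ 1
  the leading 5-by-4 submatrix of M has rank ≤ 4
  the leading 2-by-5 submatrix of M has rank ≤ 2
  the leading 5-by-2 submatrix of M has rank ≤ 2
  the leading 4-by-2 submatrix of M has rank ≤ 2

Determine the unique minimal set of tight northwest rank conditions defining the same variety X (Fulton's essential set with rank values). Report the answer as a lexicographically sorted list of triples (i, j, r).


Rank table r_w(5×5) implied by the 7 constraints:

  1  1  1  1  1
  1  1  1  2  2
  1  1  2  3  3
  1  2  3  4  4
  1  2  3  4  5

the unique w with this rank table is (1, 4, 3, 2, 5).

D(w) has 3 cells with 2 SE-corners; essential set:

[(2, 3, 1), (3, 2, 1)]


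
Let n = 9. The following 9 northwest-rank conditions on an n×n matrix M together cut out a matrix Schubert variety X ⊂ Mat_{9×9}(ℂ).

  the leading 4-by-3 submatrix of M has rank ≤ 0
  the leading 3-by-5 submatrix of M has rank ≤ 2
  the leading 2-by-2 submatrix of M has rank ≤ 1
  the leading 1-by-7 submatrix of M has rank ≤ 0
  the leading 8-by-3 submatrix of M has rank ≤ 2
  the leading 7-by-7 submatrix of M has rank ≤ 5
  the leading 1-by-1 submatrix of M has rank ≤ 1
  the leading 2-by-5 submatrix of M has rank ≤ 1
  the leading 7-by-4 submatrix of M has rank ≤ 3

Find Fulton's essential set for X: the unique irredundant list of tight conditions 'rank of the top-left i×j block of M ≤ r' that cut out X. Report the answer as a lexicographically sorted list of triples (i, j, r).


Reconstructing r_w from the 9 given conditions:

  0 0 0 0 0 0 0 1 1
  0 0 0 1 1 1 1 2 2
  0 0 0 1 2 2 2 3 3
  0 0 0 1 2 3 3 4 4
  1 1 1 2 3 4 4 5 5
  1 2 2 3 4 5 5 6 6
  1 2 2 3 4 5 5 6 7
  1 2 2 3 4 5 6 7 8
  1 2 3 4 5 6 7 8 9

so w = (8, 4, 5, 6, 1, 2, 9, 7, 3).

4 SE-corners of the 19-cell Rothe diagram give Ess(w):

[(1, 7, 0), (4, 3, 0), (7, 7, 5), (8, 3, 2)]


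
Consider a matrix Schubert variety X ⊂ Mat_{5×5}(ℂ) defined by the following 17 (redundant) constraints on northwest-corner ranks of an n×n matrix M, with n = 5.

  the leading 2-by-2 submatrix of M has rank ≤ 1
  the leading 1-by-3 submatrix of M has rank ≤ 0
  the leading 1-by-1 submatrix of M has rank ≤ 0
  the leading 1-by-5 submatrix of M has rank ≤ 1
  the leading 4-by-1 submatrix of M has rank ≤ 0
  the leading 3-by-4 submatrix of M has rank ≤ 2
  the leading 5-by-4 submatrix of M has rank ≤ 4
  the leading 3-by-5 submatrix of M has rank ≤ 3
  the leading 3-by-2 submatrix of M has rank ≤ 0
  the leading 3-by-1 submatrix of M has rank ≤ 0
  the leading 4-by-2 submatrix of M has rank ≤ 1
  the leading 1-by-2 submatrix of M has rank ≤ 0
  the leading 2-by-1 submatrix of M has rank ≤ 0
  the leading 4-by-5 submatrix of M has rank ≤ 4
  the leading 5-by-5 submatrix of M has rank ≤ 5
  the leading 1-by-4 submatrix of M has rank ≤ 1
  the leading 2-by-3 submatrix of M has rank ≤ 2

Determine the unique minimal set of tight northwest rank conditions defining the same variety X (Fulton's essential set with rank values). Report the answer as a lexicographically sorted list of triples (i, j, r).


Reconstructing r_w from the 17 given conditions:

  row 1: 0, 0, 0, 1, 1
  row 2: 0, 0, 1, 2, 2
  row 3: 0, 0, 1, 2, 3
  row 4: 0, 1, 2, 3, 4
  row 5: 1, 2, 3, 4, 5

hence w(1..5) = (4, 3, 5, 2, 1).

3 SE-corners of the 8-cell Rothe diagram give Ess(w):

[(1, 3, 0), (3, 2, 0), (4, 1, 0)]


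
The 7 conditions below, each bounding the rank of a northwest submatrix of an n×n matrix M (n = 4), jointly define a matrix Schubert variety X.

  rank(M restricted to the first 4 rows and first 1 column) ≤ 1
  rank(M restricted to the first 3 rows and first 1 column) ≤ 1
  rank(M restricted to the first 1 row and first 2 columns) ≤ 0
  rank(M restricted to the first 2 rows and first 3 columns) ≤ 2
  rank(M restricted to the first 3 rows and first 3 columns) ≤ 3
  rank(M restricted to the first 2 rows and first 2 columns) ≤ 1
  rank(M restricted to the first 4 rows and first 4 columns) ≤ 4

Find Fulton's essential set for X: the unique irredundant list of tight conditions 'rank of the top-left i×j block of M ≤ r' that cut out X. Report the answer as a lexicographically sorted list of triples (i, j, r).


Rank table r_w(4×4) implied by the 7 constraints:

  0 0 1 1
  1 1 2 2
  1 2 3 3
  1 2 3 4

second differences of R give the permutation w = (3, 1, 2, 4).

ℓ(w)=2; the 1 essential cell (i,j,r):

[(1, 2, 0)]


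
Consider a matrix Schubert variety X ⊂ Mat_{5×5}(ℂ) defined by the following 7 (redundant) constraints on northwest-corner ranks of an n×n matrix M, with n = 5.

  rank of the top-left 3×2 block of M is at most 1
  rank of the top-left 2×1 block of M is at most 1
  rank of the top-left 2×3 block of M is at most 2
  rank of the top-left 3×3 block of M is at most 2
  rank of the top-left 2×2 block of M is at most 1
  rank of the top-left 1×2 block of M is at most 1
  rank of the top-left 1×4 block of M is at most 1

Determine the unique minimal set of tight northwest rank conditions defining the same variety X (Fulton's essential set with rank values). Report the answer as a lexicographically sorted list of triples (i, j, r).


Recovering R(i,j) via the rank-extension bound from the 7 conditions:

  R[1]: 1, 1, 1, 1, 1
  R[2]: 1, 1, 2, 2, 2
  R[3]: 1, 1, 2, 3, 3
  R[4]: 1, 2, 3, 4, 4
  R[5]: 1, 2, 3, 4, 5

so w = (1, 3, 4, 2, 5).

Fulton essential set (1 of the 2 Rothe cells):

[(3, 2, 1)]


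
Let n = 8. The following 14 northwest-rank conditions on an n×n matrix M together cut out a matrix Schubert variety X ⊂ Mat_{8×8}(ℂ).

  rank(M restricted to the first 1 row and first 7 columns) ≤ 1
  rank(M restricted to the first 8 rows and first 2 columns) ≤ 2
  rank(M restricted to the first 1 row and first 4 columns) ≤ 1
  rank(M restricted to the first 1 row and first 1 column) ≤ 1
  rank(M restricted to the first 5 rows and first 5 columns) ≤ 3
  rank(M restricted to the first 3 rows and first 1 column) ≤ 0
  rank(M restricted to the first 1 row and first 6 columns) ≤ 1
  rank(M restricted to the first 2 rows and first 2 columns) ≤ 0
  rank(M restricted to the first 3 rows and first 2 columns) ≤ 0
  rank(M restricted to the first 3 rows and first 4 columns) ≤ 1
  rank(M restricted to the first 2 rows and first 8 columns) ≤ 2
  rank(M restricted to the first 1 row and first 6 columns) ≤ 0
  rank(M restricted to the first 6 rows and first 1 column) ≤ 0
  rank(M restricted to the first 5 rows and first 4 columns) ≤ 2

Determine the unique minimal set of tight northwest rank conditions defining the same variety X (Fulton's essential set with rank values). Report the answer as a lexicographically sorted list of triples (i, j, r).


Rank table r_w(8×8) implied by the 14 constraints:

  0 | 0 | 0 | 0 | 0 | 0 | 1 | 1
  0 | 0 | 1 | 1 | 1 | 1 | 2 | 2
  0 | 0 | 1 | 1 | 2 | 2 | 3 | 3
  0 | 1 | 2 | 2 | 3 | 3 | 4 | 4
  0 | 1 | 2 | 2 | 3 | 4 | 5 | 5
  0 | 1 | 2 | 3 | 4 | 5 | 6 | 6
  1 | 2 | 3 | 4 | 5 | 6 | 7 | 7
  1 | 2 | 3 | 4 | 5 | 6 | 7 | 8

giving w = (7, 3, 5, 2, 6, 4, 1, 8) via Δ²R.

5 SE-corners of the 15-cell Rothe diagram give Ess(w):

[(1, 6, 0), (3, 2, 0), (3, 4, 1), (5, 4, 2), (6, 1, 0)]
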